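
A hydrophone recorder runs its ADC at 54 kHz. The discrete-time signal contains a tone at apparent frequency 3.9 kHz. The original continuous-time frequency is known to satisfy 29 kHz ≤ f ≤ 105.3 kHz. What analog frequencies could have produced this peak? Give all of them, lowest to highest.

Frequencies that alias to 3.9 kHz are k·fs ± 3.9 kHz for integer k ≥ 0.
k=0: 3.9 kHz.
k=1: 50.1 kHz, 57.9 kHz.
k=2: 104.1 kHz, 111.9 kHz.
k=3: 158.1 kHz, 165.9 kHz.
Within [29 kHz, 105.3 kHz]: 50.1 kHz, 57.9 kHz, 104.1 kHz.

50.1 kHz, 57.9 kHz, 104.1 kHz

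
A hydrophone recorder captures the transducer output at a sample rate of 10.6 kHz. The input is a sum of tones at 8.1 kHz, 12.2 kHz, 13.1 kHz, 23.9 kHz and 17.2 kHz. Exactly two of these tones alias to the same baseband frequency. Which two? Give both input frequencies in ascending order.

fs/2 = 5.3 kHz.
8.1 kHz > fs/2 = 5.3 kHz, folds to fs − 8.1 kHz = 2.5 kHz.
12.2 kHz mod fs = 1.6 kHz.
1.6 kHz ≤ fs/2 = 5.3 kHz, appears at 1.6 kHz.
13.1 kHz mod fs = 2.5 kHz.
2.5 kHz ≤ fs/2 = 5.3 kHz, appears at 2.5 kHz.
23.9 kHz mod fs = 2.7 kHz.
2.7 kHz ≤ fs/2 = 5.3 kHz, appears at 2.7 kHz.
17.2 kHz mod fs = 6.6 kHz.
6.6 kHz > fs/2 = 5.3 kHz, folds to fs − 6.6 kHz = 4 kHz.
8.1 kHz and 13.1 kHz both map to 2.5 kHz.

8.1 kHz, 13.1 kHz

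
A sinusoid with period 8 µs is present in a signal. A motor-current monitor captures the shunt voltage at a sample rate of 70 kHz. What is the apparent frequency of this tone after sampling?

T = 8 µs → f = 1/T = 125 kHz.
125 kHz mod fs = 55 kHz.
55 kHz > fs/2 = 35 kHz, folds to fs − 55 kHz = 15 kHz.

15 kHz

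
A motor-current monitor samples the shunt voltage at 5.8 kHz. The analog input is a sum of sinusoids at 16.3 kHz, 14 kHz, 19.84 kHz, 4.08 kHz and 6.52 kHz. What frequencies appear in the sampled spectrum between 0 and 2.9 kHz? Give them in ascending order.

0.72 kHz, 1.1 kHz, 1.72 kHz, 2.4 kHz, 2.44 kHz

fs/2 = 2.9 kHz.
16.3 kHz mod fs = 4.7 kHz.
4.7 kHz > fs/2 = 2.9 kHz, folds to fs − 4.7 kHz = 1.1 kHz.
14 kHz mod fs = 2.4 kHz.
2.4 kHz ≤ fs/2 = 2.9 kHz, appears at 2.4 kHz.
19.84 kHz mod fs = 2.44 kHz.
2.44 kHz ≤ fs/2 = 2.9 kHz, appears at 2.44 kHz.
4.08 kHz > fs/2 = 2.9 kHz, folds to fs − 4.08 kHz = 1.72 kHz.
6.52 kHz mod fs = 0.72 kHz.
0.72 kHz ≤ fs/2 = 2.9 kHz, appears at 0.72 kHz.
Distinct values: {0.72 kHz, 1.1 kHz, 1.72 kHz, 2.4 kHz, 2.44 kHz}.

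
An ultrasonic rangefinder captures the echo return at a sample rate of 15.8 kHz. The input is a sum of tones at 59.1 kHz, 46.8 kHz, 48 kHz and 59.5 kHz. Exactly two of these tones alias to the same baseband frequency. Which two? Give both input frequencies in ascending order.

fs/2 = 7.9 kHz.
59.1 kHz mod fs = 11.7 kHz.
11.7 kHz > fs/2 = 7.9 kHz, folds to fs − 11.7 kHz = 4.1 kHz.
46.8 kHz mod fs = 15.2 kHz.
15.2 kHz > fs/2 = 7.9 kHz, folds to fs − 15.2 kHz = 0.6 kHz.
48 kHz mod fs = 0.6 kHz.
0.6 kHz ≤ fs/2 = 7.9 kHz, appears at 0.6 kHz.
59.5 kHz mod fs = 12.1 kHz.
12.1 kHz > fs/2 = 7.9 kHz, folds to fs − 12.1 kHz = 3.7 kHz.
46.8 kHz and 48 kHz both map to 0.6 kHz.

46.8 kHz, 48 kHz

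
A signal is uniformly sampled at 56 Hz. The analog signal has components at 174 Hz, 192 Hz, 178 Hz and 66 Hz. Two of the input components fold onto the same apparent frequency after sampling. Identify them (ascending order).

fs/2 = 28 Hz.
174 Hz mod fs = 6 Hz.
6 Hz ≤ fs/2 = 28 Hz, appears at 6 Hz.
192 Hz mod fs = 24 Hz.
24 Hz ≤ fs/2 = 28 Hz, appears at 24 Hz.
178 Hz mod fs = 10 Hz.
10 Hz ≤ fs/2 = 28 Hz, appears at 10 Hz.
66 Hz mod fs = 10 Hz.
10 Hz ≤ fs/2 = 28 Hz, appears at 10 Hz.
66 Hz and 178 Hz both map to 10 Hz.

66 Hz, 178 Hz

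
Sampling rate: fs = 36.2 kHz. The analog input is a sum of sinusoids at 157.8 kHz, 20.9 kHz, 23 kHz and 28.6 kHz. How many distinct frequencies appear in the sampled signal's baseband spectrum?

fs/2 = 18.1 kHz.
157.8 kHz mod fs = 13 kHz.
13 kHz ≤ fs/2 = 18.1 kHz, appears at 13 kHz.
20.9 kHz > fs/2 = 18.1 kHz, folds to fs − 20.9 kHz = 15.3 kHz.
23 kHz > fs/2 = 18.1 kHz, folds to fs − 23 kHz = 13.2 kHz.
28.6 kHz > fs/2 = 18.1 kHz, folds to fs − 28.6 kHz = 7.6 kHz.
Distinct values: {7.6 kHz, 13 kHz, 13.2 kHz, 15.3 kHz} → 4.

4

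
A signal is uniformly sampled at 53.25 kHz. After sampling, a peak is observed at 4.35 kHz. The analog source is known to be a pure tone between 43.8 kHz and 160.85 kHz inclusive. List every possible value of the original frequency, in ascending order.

48.9 kHz, 57.6 kHz, 102.15 kHz, 110.85 kHz, 155.4 kHz

Frequencies that alias to 4.35 kHz are k·fs ± 4.35 kHz for integer k ≥ 0.
k=0: 4.35 kHz.
k=1: 48.9 kHz, 57.6 kHz.
k=2: 102.15 kHz, 110.85 kHz.
k=3: 155.4 kHz, 164.1 kHz.
k=4: 208.65 kHz, 217.35 kHz.
Within [43.8 kHz, 160.85 kHz]: 48.9 kHz, 57.6 kHz, 102.15 kHz, 110.85 kHz, 155.4 kHz.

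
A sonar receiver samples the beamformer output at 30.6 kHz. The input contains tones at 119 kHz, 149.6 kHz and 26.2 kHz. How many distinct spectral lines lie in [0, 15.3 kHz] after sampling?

fs/2 = 15.3 kHz.
119 kHz mod fs = 27.2 kHz.
27.2 kHz > fs/2 = 15.3 kHz, folds to fs − 27.2 kHz = 3.4 kHz.
149.6 kHz mod fs = 27.2 kHz.
27.2 kHz > fs/2 = 15.3 kHz, folds to fs − 27.2 kHz = 3.4 kHz.
26.2 kHz > fs/2 = 15.3 kHz, folds to fs − 26.2 kHz = 4.4 kHz.
Distinct values: {3.4 kHz, 4.4 kHz} → 2.

2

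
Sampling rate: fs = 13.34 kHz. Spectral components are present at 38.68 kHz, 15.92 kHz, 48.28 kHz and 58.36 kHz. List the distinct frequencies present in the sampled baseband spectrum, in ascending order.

fs/2 = 6.67 kHz.
38.68 kHz mod fs = 12 kHz.
12 kHz > fs/2 = 6.67 kHz, folds to fs − 12 kHz = 1.34 kHz.
15.92 kHz mod fs = 2.58 kHz.
2.58 kHz ≤ fs/2 = 6.67 kHz, appears at 2.58 kHz.
48.28 kHz mod fs = 8.26 kHz.
8.26 kHz > fs/2 = 6.67 kHz, folds to fs − 8.26 kHz = 5.08 kHz.
58.36 kHz mod fs = 5 kHz.
5 kHz ≤ fs/2 = 6.67 kHz, appears at 5 kHz.
Distinct values: {1.34 kHz, 2.58 kHz, 5 kHz, 5.08 kHz}.

1.34 kHz, 2.58 kHz, 5 kHz, 5.08 kHz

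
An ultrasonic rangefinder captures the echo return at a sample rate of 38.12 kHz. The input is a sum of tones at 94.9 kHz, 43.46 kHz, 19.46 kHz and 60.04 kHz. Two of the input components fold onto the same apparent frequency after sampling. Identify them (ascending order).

fs/2 = 19.06 kHz.
94.9 kHz mod fs = 18.66 kHz.
18.66 kHz ≤ fs/2 = 19.06 kHz, appears at 18.66 kHz.
43.46 kHz mod fs = 5.34 kHz.
5.34 kHz ≤ fs/2 = 19.06 kHz, appears at 5.34 kHz.
19.46 kHz > fs/2 = 19.06 kHz, folds to fs − 19.46 kHz = 18.66 kHz.
60.04 kHz mod fs = 21.92 kHz.
21.92 kHz > fs/2 = 19.06 kHz, folds to fs − 21.92 kHz = 16.2 kHz.
19.46 kHz and 94.9 kHz both map to 18.66 kHz.

19.46 kHz, 94.9 kHz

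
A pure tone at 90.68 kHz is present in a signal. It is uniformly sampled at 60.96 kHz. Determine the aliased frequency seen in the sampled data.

29.72 kHz

90.68 kHz mod fs = 29.72 kHz.
29.72 kHz ≤ fs/2 = 30.48 kHz, appears at 29.72 kHz.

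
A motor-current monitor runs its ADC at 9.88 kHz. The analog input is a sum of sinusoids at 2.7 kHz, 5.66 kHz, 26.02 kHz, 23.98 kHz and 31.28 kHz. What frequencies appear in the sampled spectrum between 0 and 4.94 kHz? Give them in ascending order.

1.64 kHz, 2.7 kHz, 3.62 kHz, 4.22 kHz

fs/2 = 4.94 kHz.
2.7 kHz ≤ fs/2 = 4.94 kHz, passes unchanged.
5.66 kHz > fs/2 = 4.94 kHz, folds to fs − 5.66 kHz = 4.22 kHz.
26.02 kHz mod fs = 6.26 kHz.
6.26 kHz > fs/2 = 4.94 kHz, folds to fs − 6.26 kHz = 3.62 kHz.
23.98 kHz mod fs = 4.22 kHz.
4.22 kHz ≤ fs/2 = 4.94 kHz, appears at 4.22 kHz.
31.28 kHz mod fs = 1.64 kHz.
1.64 kHz ≤ fs/2 = 4.94 kHz, appears at 1.64 kHz.
Distinct values: {1.64 kHz, 2.7 kHz, 3.62 kHz, 4.22 kHz}.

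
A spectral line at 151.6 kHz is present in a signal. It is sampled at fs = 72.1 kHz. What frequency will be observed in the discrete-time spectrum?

7.4 kHz

151.6 kHz mod fs = 7.4 kHz.
7.4 kHz ≤ fs/2 = 36.05 kHz, appears at 7.4 kHz.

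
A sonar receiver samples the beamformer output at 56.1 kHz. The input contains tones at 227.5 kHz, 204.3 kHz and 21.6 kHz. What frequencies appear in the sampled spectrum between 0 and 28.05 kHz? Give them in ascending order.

fs/2 = 28.05 kHz.
227.5 kHz mod fs = 3.1 kHz.
3.1 kHz ≤ fs/2 = 28.05 kHz, appears at 3.1 kHz.
204.3 kHz mod fs = 36 kHz.
36 kHz > fs/2 = 28.05 kHz, folds to fs − 36 kHz = 20.1 kHz.
21.6 kHz ≤ fs/2 = 28.05 kHz, passes unchanged.
Distinct values: {3.1 kHz, 20.1 kHz, 21.6 kHz}.

3.1 kHz, 20.1 kHz, 21.6 kHz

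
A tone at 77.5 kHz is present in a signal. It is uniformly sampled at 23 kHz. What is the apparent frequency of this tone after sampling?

77.5 kHz mod fs = 8.5 kHz.
8.5 kHz ≤ fs/2 = 11.5 kHz, appears at 8.5 kHz.

8.5 kHz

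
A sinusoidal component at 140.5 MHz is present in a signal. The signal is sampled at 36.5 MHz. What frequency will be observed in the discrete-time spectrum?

140.5 MHz mod fs = 31 MHz.
31 MHz > fs/2 = 18.25 MHz, folds to fs − 31 MHz = 5.5 MHz.

5.5 MHz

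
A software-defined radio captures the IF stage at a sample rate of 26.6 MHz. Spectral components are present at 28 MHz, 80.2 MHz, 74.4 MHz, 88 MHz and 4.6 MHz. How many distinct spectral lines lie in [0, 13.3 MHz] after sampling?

5

fs/2 = 13.3 MHz.
28 MHz mod fs = 1.4 MHz.
1.4 MHz ≤ fs/2 = 13.3 MHz, appears at 1.4 MHz.
80.2 MHz mod fs = 0.4 MHz.
0.4 MHz ≤ fs/2 = 13.3 MHz, appears at 0.4 MHz.
74.4 MHz mod fs = 21.2 MHz.
21.2 MHz > fs/2 = 13.3 MHz, folds to fs − 21.2 MHz = 5.4 MHz.
88 MHz mod fs = 8.2 MHz.
8.2 MHz ≤ fs/2 = 13.3 MHz, appears at 8.2 MHz.
4.6 MHz ≤ fs/2 = 13.3 MHz, passes unchanged.
Distinct values: {0.4 MHz, 1.4 MHz, 4.6 MHz, 5.4 MHz, 8.2 MHz} → 5.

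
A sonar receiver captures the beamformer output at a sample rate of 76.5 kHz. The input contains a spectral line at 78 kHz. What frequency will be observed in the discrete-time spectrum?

1.5 kHz

78 kHz mod fs = 1.5 kHz.
1.5 kHz ≤ fs/2 = 38.25 kHz, appears at 1.5 kHz.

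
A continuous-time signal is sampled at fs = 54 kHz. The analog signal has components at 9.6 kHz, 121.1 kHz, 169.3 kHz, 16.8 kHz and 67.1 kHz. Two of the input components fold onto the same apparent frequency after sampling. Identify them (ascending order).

fs/2 = 27 kHz.
9.6 kHz ≤ fs/2 = 27 kHz, passes unchanged.
121.1 kHz mod fs = 13.1 kHz.
13.1 kHz ≤ fs/2 = 27 kHz, appears at 13.1 kHz.
169.3 kHz mod fs = 7.3 kHz.
7.3 kHz ≤ fs/2 = 27 kHz, appears at 7.3 kHz.
16.8 kHz ≤ fs/2 = 27 kHz, passes unchanged.
67.1 kHz mod fs = 13.1 kHz.
13.1 kHz ≤ fs/2 = 27 kHz, appears at 13.1 kHz.
67.1 kHz and 121.1 kHz both map to 13.1 kHz.

67.1 kHz, 121.1 kHz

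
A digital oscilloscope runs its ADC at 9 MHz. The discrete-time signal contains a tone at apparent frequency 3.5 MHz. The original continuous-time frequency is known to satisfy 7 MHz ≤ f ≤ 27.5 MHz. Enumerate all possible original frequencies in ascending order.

Frequencies that alias to 3.5 MHz are k·fs ± 3.5 MHz for integer k ≥ 0.
k=0: 3.5 MHz.
k=1: 5.5 MHz, 12.5 MHz.
k=2: 14.5 MHz, 21.5 MHz.
k=3: 23.5 MHz, 30.5 MHz.
k=4: 32.5 MHz, 39.5 MHz.
Within [7 MHz, 27.5 MHz]: 12.5 MHz, 14.5 MHz, 21.5 MHz, 23.5 MHz.

12.5 MHz, 14.5 MHz, 21.5 MHz, 23.5 MHz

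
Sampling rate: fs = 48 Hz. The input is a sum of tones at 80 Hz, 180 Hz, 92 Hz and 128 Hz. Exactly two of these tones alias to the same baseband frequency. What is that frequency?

16 Hz

fs/2 = 24 Hz.
80 Hz mod fs = 32 Hz.
32 Hz > fs/2 = 24 Hz, folds to fs − 32 Hz = 16 Hz.
180 Hz mod fs = 36 Hz.
36 Hz > fs/2 = 24 Hz, folds to fs − 36 Hz = 12 Hz.
92 Hz mod fs = 44 Hz.
44 Hz > fs/2 = 24 Hz, folds to fs − 44 Hz = 4 Hz.
128 Hz mod fs = 32 Hz.
32 Hz > fs/2 = 24 Hz, folds to fs − 32 Hz = 16 Hz.
80 Hz and 128 Hz both map to 16 Hz.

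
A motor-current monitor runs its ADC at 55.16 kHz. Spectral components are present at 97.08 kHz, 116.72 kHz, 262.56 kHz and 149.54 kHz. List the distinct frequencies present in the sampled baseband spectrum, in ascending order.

fs/2 = 27.58 kHz.
97.08 kHz mod fs = 41.92 kHz.
41.92 kHz > fs/2 = 27.58 kHz, folds to fs − 41.92 kHz = 13.24 kHz.
116.72 kHz mod fs = 6.4 kHz.
6.4 kHz ≤ fs/2 = 27.58 kHz, appears at 6.4 kHz.
262.56 kHz mod fs = 41.92 kHz.
41.92 kHz > fs/2 = 27.58 kHz, folds to fs − 41.92 kHz = 13.24 kHz.
149.54 kHz mod fs = 39.22 kHz.
39.22 kHz > fs/2 = 27.58 kHz, folds to fs − 39.22 kHz = 15.94 kHz.
Distinct values: {6.4 kHz, 13.24 kHz, 15.94 kHz}.

6.4 kHz, 13.24 kHz, 15.94 kHz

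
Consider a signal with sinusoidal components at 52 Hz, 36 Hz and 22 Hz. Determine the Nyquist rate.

104 Hz

Highest-frequency component: 52 Hz.
Nyquist rate = 2 × 52 Hz = 104 Hz.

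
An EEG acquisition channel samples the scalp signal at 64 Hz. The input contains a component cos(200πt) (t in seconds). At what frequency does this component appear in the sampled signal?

28 Hz

ω = 200π rad/s → f = ω/(2π) = 100 Hz.
100 Hz mod fs = 36 Hz.
36 Hz > fs/2 = 32 Hz, folds to fs − 36 Hz = 28 Hz.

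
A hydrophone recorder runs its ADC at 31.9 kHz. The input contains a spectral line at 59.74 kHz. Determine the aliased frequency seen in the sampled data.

59.74 kHz mod fs = 27.84 kHz.
27.84 kHz > fs/2 = 15.95 kHz, folds to fs − 27.84 kHz = 4.06 kHz.

4.06 kHz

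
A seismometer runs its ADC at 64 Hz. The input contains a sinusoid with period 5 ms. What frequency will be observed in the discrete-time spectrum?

8 Hz

T = 5 ms → f = 1/T = 200 Hz.
200 Hz mod fs = 8 Hz.
8 Hz ≤ fs/2 = 32 Hz, appears at 8 Hz.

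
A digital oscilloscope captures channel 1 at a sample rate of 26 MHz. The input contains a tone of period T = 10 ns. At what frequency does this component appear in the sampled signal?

T = 10 ns → f = 1/T = 100 MHz.
100 MHz mod fs = 22 MHz.
22 MHz > fs/2 = 13 MHz, folds to fs − 22 MHz = 4 MHz.

4 MHz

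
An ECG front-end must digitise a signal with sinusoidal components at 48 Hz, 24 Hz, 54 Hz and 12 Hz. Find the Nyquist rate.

108 Hz

Highest-frequency component: 54 Hz.
Nyquist rate = 2 × 54 Hz = 108 Hz.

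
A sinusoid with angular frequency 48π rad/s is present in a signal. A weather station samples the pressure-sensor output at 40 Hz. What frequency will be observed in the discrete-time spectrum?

16 Hz

ω = 48π rad/s → f = ω/(2π) = 24 Hz.
24 Hz > fs/2 = 20 Hz, folds to fs − 24 Hz = 16 Hz.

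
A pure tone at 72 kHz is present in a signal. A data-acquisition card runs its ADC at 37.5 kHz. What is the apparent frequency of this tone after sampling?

3 kHz

72 kHz mod fs = 34.5 kHz.
34.5 kHz > fs/2 = 18.75 kHz, folds to fs − 34.5 kHz = 3 kHz.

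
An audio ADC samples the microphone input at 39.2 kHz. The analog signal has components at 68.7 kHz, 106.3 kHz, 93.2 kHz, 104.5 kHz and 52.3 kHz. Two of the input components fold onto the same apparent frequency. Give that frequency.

fs/2 = 19.6 kHz.
68.7 kHz mod fs = 29.5 kHz.
29.5 kHz > fs/2 = 19.6 kHz, folds to fs − 29.5 kHz = 9.7 kHz.
106.3 kHz mod fs = 27.9 kHz.
27.9 kHz > fs/2 = 19.6 kHz, folds to fs − 27.9 kHz = 11.3 kHz.
93.2 kHz mod fs = 14.8 kHz.
14.8 kHz ≤ fs/2 = 19.6 kHz, appears at 14.8 kHz.
104.5 kHz mod fs = 26.1 kHz.
26.1 kHz > fs/2 = 19.6 kHz, folds to fs − 26.1 kHz = 13.1 kHz.
52.3 kHz mod fs = 13.1 kHz.
13.1 kHz ≤ fs/2 = 19.6 kHz, appears at 13.1 kHz.
52.3 kHz and 104.5 kHz both map to 13.1 kHz.

13.1 kHz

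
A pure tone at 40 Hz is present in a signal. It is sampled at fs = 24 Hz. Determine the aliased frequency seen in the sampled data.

40 Hz mod fs = 16 Hz.
16 Hz > fs/2 = 12 Hz, folds to fs − 16 Hz = 8 Hz.

8 Hz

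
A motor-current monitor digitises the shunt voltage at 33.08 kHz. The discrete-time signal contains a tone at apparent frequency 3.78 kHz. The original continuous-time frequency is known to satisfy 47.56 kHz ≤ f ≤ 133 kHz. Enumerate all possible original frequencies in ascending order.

62.38 kHz, 69.94 kHz, 95.46 kHz, 103.02 kHz, 128.54 kHz

Frequencies that alias to 3.78 kHz are k·fs ± 3.78 kHz for integer k ≥ 0.
k=0: 3.78 kHz.
k=1: 29.3 kHz, 36.86 kHz.
k=2: 62.38 kHz, 69.94 kHz.
k=3: 95.46 kHz, 103.02 kHz.
k=4: 128.54 kHz, 136.1 kHz.
k=5: 161.62 kHz, 169.18 kHz.
Within [47.56 kHz, 133 kHz]: 62.38 kHz, 69.94 kHz, 95.46 kHz, 103.02 kHz, 128.54 kHz.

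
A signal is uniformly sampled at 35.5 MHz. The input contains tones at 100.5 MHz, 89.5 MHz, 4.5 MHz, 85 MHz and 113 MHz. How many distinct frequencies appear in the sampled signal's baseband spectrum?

5

fs/2 = 17.75 MHz.
100.5 MHz mod fs = 29.5 MHz.
29.5 MHz > fs/2 = 17.75 MHz, folds to fs − 29.5 MHz = 6 MHz.
89.5 MHz mod fs = 18.5 MHz.
18.5 MHz > fs/2 = 17.75 MHz, folds to fs − 18.5 MHz = 17 MHz.
4.5 MHz ≤ fs/2 = 17.75 MHz, passes unchanged.
85 MHz mod fs = 14 MHz.
14 MHz ≤ fs/2 = 17.75 MHz, appears at 14 MHz.
113 MHz mod fs = 6.5 MHz.
6.5 MHz ≤ fs/2 = 17.75 MHz, appears at 6.5 MHz.
Distinct values: {4.5 MHz, 6 MHz, 6.5 MHz, 14 MHz, 17 MHz} → 5.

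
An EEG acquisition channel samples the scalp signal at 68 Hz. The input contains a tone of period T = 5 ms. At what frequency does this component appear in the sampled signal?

T = 5 ms → f = 1/T = 200 Hz.
200 Hz mod fs = 64 Hz.
64 Hz > fs/2 = 34 Hz, folds to fs − 64 Hz = 4 Hz.

4 Hz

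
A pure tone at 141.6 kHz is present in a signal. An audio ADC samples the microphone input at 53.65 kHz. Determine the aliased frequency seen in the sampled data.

141.6 kHz mod fs = 34.3 kHz.
34.3 kHz > fs/2 = 26.825 kHz, folds to fs − 34.3 kHz = 19.35 kHz.

19.35 kHz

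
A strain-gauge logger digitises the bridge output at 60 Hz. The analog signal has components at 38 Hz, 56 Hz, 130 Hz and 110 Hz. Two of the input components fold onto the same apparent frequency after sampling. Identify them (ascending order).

fs/2 = 30 Hz.
38 Hz > fs/2 = 30 Hz, folds to fs − 38 Hz = 22 Hz.
56 Hz > fs/2 = 30 Hz, folds to fs − 56 Hz = 4 Hz.
130 Hz mod fs = 10 Hz.
10 Hz ≤ fs/2 = 30 Hz, appears at 10 Hz.
110 Hz mod fs = 50 Hz.
50 Hz > fs/2 = 30 Hz, folds to fs − 50 Hz = 10 Hz.
110 Hz and 130 Hz both map to 10 Hz.

110 Hz, 130 Hz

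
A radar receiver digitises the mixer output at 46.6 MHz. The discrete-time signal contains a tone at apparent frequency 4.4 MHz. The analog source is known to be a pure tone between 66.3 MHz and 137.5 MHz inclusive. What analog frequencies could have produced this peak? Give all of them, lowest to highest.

88.8 MHz, 97.6 MHz, 135.4 MHz

Frequencies that alias to 4.4 MHz are k·fs ± 4.4 MHz for integer k ≥ 0.
k=0: 4.4 MHz.
k=1: 42.2 MHz, 51 MHz.
k=2: 88.8 MHz, 97.6 MHz.
k=3: 135.4 MHz, 144.2 MHz.
k=4: 182 MHz, 190.8 MHz.
Within [66.3 MHz, 137.5 MHz]: 88.8 MHz, 97.6 MHz, 135.4 MHz.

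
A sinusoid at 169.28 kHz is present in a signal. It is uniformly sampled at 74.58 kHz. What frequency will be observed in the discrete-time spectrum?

20.12 kHz

169.28 kHz mod fs = 20.12 kHz.
20.12 kHz ≤ fs/2 = 37.29 kHz, appears at 20.12 kHz.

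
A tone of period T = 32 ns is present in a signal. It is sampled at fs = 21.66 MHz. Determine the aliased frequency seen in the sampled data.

T = 32 ns → f = 1/T = 31.25 MHz.
31.25 MHz mod fs = 9.59 MHz.
9.59 MHz ≤ fs/2 = 10.83 MHz, appears at 9.59 MHz.

9.59 MHz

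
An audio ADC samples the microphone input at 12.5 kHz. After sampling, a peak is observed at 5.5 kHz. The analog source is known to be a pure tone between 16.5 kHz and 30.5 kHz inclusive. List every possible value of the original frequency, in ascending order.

Frequencies that alias to 5.5 kHz are k·fs ± 5.5 kHz for integer k ≥ 0.
k=0: 5.5 kHz.
k=1: 7 kHz, 18 kHz.
k=2: 19.5 kHz, 30.5 kHz.
k=3: 32 kHz, 43 kHz.
Within [16.5 kHz, 30.5 kHz]: 18 kHz, 19.5 kHz, 30.5 kHz.

18 kHz, 19.5 kHz, 30.5 kHz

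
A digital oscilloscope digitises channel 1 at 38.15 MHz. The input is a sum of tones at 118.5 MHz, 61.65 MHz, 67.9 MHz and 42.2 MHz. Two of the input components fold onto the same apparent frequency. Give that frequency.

fs/2 = 19.075 MHz.
118.5 MHz mod fs = 4.05 MHz.
4.05 MHz ≤ fs/2 = 19.075 MHz, appears at 4.05 MHz.
61.65 MHz mod fs = 23.5 MHz.
23.5 MHz > fs/2 = 19.075 MHz, folds to fs − 23.5 MHz = 14.65 MHz.
67.9 MHz mod fs = 29.75 MHz.
29.75 MHz > fs/2 = 19.075 MHz, folds to fs − 29.75 MHz = 8.4 MHz.
42.2 MHz mod fs = 4.05 MHz.
4.05 MHz ≤ fs/2 = 19.075 MHz, appears at 4.05 MHz.
42.2 MHz and 118.5 MHz both map to 4.05 MHz.

4.05 MHz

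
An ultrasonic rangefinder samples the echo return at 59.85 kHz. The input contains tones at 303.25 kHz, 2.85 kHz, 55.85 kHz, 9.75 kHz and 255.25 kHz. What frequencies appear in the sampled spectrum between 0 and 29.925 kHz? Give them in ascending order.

fs/2 = 29.925 kHz.
303.25 kHz mod fs = 4 kHz.
4 kHz ≤ fs/2 = 29.925 kHz, appears at 4 kHz.
2.85 kHz ≤ fs/2 = 29.925 kHz, passes unchanged.
55.85 kHz > fs/2 = 29.925 kHz, folds to fs − 55.85 kHz = 4 kHz.
9.75 kHz ≤ fs/2 = 29.925 kHz, passes unchanged.
255.25 kHz mod fs = 15.85 kHz.
15.85 kHz ≤ fs/2 = 29.925 kHz, appears at 15.85 kHz.
Distinct values: {2.85 kHz, 4 kHz, 9.75 kHz, 15.85 kHz}.

2.85 kHz, 4 kHz, 9.75 kHz, 15.85 kHz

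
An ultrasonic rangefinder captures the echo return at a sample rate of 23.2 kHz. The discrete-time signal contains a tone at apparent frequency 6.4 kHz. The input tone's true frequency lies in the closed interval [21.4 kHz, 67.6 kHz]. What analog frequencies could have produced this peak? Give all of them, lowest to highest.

Frequencies that alias to 6.4 kHz are k·fs ± 6.4 kHz for integer k ≥ 0.
k=0: 6.4 kHz.
k=1: 16.8 kHz, 29.6 kHz.
k=2: 40 kHz, 52.8 kHz.
k=3: 63.2 kHz, 76 kHz.
k=4: 86.4 kHz, 99.2 kHz.
Within [21.4 kHz, 67.6 kHz]: 29.6 kHz, 40 kHz, 52.8 kHz, 63.2 kHz.

29.6 kHz, 40 kHz, 52.8 kHz, 63.2 kHz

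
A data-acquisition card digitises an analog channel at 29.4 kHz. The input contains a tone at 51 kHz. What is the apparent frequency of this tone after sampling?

7.8 kHz

51 kHz mod fs = 21.6 kHz.
21.6 kHz > fs/2 = 14.7 kHz, folds to fs − 21.6 kHz = 7.8 kHz.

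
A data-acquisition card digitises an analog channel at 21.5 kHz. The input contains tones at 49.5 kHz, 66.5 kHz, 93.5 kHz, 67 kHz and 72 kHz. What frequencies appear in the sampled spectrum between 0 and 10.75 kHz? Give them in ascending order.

2 kHz, 2.5 kHz, 6.5 kHz, 7.5 kHz

fs/2 = 10.75 kHz.
49.5 kHz mod fs = 6.5 kHz.
6.5 kHz ≤ fs/2 = 10.75 kHz, appears at 6.5 kHz.
66.5 kHz mod fs = 2 kHz.
2 kHz ≤ fs/2 = 10.75 kHz, appears at 2 kHz.
93.5 kHz mod fs = 7.5 kHz.
7.5 kHz ≤ fs/2 = 10.75 kHz, appears at 7.5 kHz.
67 kHz mod fs = 2.5 kHz.
2.5 kHz ≤ fs/2 = 10.75 kHz, appears at 2.5 kHz.
72 kHz mod fs = 7.5 kHz.
7.5 kHz ≤ fs/2 = 10.75 kHz, appears at 7.5 kHz.
Distinct values: {2 kHz, 2.5 kHz, 6.5 kHz, 7.5 kHz}.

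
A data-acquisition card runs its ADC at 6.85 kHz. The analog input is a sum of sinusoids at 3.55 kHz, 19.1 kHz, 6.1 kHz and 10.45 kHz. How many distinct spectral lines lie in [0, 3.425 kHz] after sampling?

fs/2 = 3.425 kHz.
3.55 kHz > fs/2 = 3.425 kHz, folds to fs − 3.55 kHz = 3.3 kHz.
19.1 kHz mod fs = 5.4 kHz.
5.4 kHz > fs/2 = 3.425 kHz, folds to fs − 5.4 kHz = 1.45 kHz.
6.1 kHz > fs/2 = 3.425 kHz, folds to fs − 6.1 kHz = 0.75 kHz.
10.45 kHz mod fs = 3.6 kHz.
3.6 kHz > fs/2 = 3.425 kHz, folds to fs − 3.6 kHz = 3.25 kHz.
Distinct values: {0.75 kHz, 1.45 kHz, 3.25 kHz, 3.3 kHz} → 4.

4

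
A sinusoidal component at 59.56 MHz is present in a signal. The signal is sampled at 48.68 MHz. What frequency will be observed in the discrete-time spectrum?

10.88 MHz

59.56 MHz mod fs = 10.88 MHz.
10.88 MHz ≤ fs/2 = 24.34 MHz, appears at 10.88 MHz.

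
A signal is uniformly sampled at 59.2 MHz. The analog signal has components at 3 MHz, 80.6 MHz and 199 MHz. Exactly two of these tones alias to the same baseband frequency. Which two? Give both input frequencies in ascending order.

fs/2 = 29.6 MHz.
3 MHz ≤ fs/2 = 29.6 MHz, passes unchanged.
80.6 MHz mod fs = 21.4 MHz.
21.4 MHz ≤ fs/2 = 29.6 MHz, appears at 21.4 MHz.
199 MHz mod fs = 21.4 MHz.
21.4 MHz ≤ fs/2 = 29.6 MHz, appears at 21.4 MHz.
80.6 MHz and 199 MHz both map to 21.4 MHz.

80.6 MHz, 199 MHz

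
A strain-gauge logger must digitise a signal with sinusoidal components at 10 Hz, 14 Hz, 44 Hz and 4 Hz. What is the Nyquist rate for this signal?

Highest-frequency component: 44 Hz.
Nyquist rate = 2 × 44 Hz = 88 Hz.

88 Hz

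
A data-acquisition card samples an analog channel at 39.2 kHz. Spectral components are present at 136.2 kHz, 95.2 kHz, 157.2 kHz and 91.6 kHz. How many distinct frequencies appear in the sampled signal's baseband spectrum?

4

fs/2 = 19.6 kHz.
136.2 kHz mod fs = 18.6 kHz.
18.6 kHz ≤ fs/2 = 19.6 kHz, appears at 18.6 kHz.
95.2 kHz mod fs = 16.8 kHz.
16.8 kHz ≤ fs/2 = 19.6 kHz, appears at 16.8 kHz.
157.2 kHz mod fs = 0.4 kHz.
0.4 kHz ≤ fs/2 = 19.6 kHz, appears at 0.4 kHz.
91.6 kHz mod fs = 13.2 kHz.
13.2 kHz ≤ fs/2 = 19.6 kHz, appears at 13.2 kHz.
Distinct values: {0.4 kHz, 13.2 kHz, 16.8 kHz, 18.6 kHz} → 4.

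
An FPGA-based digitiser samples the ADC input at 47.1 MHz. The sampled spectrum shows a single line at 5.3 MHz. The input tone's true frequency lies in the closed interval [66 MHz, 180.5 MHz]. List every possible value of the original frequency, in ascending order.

Frequencies that alias to 5.3 MHz are k·fs ± 5.3 MHz for integer k ≥ 0.
k=0: 5.3 MHz.
k=1: 41.8 MHz, 52.4 MHz.
k=2: 88.9 MHz, 99.5 MHz.
k=3: 136 MHz, 146.6 MHz.
k=4: 183.1 MHz, 193.7 MHz.
Within [66 MHz, 180.5 MHz]: 88.9 MHz, 99.5 MHz, 136 MHz, 146.6 MHz.

88.9 MHz, 99.5 MHz, 136 MHz, 146.6 MHz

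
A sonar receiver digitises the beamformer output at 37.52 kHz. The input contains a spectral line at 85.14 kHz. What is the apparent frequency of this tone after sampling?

10.1 kHz

85.14 kHz mod fs = 10.1 kHz.
10.1 kHz ≤ fs/2 = 18.76 kHz, appears at 10.1 kHz.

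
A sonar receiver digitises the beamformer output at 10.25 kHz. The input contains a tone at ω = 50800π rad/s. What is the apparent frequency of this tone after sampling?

ω = 50800π rad/s → f = ω/(2π) = 25400 Hz = 25.4 kHz.
25.4 kHz mod fs = 4.9 kHz.
4.9 kHz ≤ fs/2 = 5.125 kHz, appears at 4.9 kHz.

4.9 kHz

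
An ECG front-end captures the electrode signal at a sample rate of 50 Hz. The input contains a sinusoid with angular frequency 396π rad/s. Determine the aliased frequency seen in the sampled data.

ω = 396π rad/s → f = ω/(2π) = 198 Hz.
198 Hz mod fs = 48 Hz.
48 Hz > fs/2 = 25 Hz, folds to fs − 48 Hz = 2 Hz.

2 Hz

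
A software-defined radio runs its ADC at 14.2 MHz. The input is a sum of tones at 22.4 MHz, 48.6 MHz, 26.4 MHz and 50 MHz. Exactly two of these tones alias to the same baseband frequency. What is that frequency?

6 MHz

fs/2 = 7.1 MHz.
22.4 MHz mod fs = 8.2 MHz.
8.2 MHz > fs/2 = 7.1 MHz, folds to fs − 8.2 MHz = 6 MHz.
48.6 MHz mod fs = 6 MHz.
6 MHz ≤ fs/2 = 7.1 MHz, appears at 6 MHz.
26.4 MHz mod fs = 12.2 MHz.
12.2 MHz > fs/2 = 7.1 MHz, folds to fs − 12.2 MHz = 2 MHz.
50 MHz mod fs = 7.4 MHz.
7.4 MHz > fs/2 = 7.1 MHz, folds to fs − 7.4 MHz = 6.8 MHz.
22.4 MHz and 48.6 MHz both map to 6 MHz.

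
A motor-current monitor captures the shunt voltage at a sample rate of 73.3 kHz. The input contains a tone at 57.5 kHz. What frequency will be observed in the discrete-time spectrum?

15.8 kHz

57.5 kHz > fs/2 = 36.65 kHz, folds to fs − 57.5 kHz = 15.8 kHz.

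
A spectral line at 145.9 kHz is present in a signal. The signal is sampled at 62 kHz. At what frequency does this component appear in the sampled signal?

21.9 kHz

145.9 kHz mod fs = 21.9 kHz.
21.9 kHz ≤ fs/2 = 31 kHz, appears at 21.9 kHz.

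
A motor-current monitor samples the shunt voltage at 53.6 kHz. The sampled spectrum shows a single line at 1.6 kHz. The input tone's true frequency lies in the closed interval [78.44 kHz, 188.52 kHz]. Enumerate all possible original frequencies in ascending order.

Frequencies that alias to 1.6 kHz are k·fs ± 1.6 kHz for integer k ≥ 0.
k=0: 1.6 kHz.
k=1: 52 kHz, 55.2 kHz.
k=2: 105.6 kHz, 108.8 kHz.
k=3: 159.2 kHz, 162.4 kHz.
k=4: 212.8 kHz, 216 kHz.
Within [78.44 kHz, 188.52 kHz]: 105.6 kHz, 108.8 kHz, 159.2 kHz, 162.4 kHz.

105.6 kHz, 108.8 kHz, 159.2 kHz, 162.4 kHz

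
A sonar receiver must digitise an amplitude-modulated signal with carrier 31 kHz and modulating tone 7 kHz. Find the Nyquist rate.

76 kHz

AM sidebands sit at fc ± fm = 24 kHz and 38 kHz.
Highest-frequency component: 38 kHz.
Nyquist rate = 2 × 38 kHz = 76 kHz.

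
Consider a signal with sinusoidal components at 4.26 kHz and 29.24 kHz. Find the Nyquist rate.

Highest-frequency component: 29.24 kHz.
Nyquist rate = 2 × 29.24 kHz = 58.48 kHz.

58.48 kHz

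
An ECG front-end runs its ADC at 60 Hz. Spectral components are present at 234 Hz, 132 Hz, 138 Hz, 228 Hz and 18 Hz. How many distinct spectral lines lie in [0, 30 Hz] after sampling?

3

fs/2 = 30 Hz.
234 Hz mod fs = 54 Hz.
54 Hz > fs/2 = 30 Hz, folds to fs − 54 Hz = 6 Hz.
132 Hz mod fs = 12 Hz.
12 Hz ≤ fs/2 = 30 Hz, appears at 12 Hz.
138 Hz mod fs = 18 Hz.
18 Hz ≤ fs/2 = 30 Hz, appears at 18 Hz.
228 Hz mod fs = 48 Hz.
48 Hz > fs/2 = 30 Hz, folds to fs − 48 Hz = 12 Hz.
18 Hz ≤ fs/2 = 30 Hz, passes unchanged.
Distinct values: {6 Hz, 12 Hz, 18 Hz} → 3.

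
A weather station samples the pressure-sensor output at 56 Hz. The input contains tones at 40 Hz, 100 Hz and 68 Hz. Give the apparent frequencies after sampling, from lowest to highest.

fs/2 = 28 Hz.
40 Hz > fs/2 = 28 Hz, folds to fs − 40 Hz = 16 Hz.
100 Hz mod fs = 44 Hz.
44 Hz > fs/2 = 28 Hz, folds to fs − 44 Hz = 12 Hz.
68 Hz mod fs = 12 Hz.
12 Hz ≤ fs/2 = 28 Hz, appears at 12 Hz.
Distinct values: {12 Hz, 16 Hz}.

12 Hz, 16 Hz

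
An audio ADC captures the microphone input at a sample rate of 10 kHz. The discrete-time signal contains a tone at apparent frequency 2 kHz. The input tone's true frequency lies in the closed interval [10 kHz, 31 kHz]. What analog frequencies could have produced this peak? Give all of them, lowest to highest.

Frequencies that alias to 2 kHz are k·fs ± 2 kHz for integer k ≥ 0.
k=0: 2 kHz.
k=1: 8 kHz, 12 kHz.
k=2: 18 kHz, 22 kHz.
k=3: 28 kHz, 32 kHz.
k=4: 38 kHz, 42 kHz.
Within [10 kHz, 31 kHz]: 12 kHz, 18 kHz, 22 kHz, 28 kHz.

12 kHz, 18 kHz, 22 kHz, 28 kHz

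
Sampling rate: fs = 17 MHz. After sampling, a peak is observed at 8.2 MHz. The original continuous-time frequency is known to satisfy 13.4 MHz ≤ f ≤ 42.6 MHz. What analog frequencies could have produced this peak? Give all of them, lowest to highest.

25.2 MHz, 25.8 MHz, 42.2 MHz

Frequencies that alias to 8.2 MHz are k·fs ± 8.2 MHz for integer k ≥ 0.
k=0: 8.2 MHz.
k=1: 8.8 MHz, 25.2 MHz.
k=2: 25.8 MHz, 42.2 MHz.
k=3: 42.8 MHz, 59.2 MHz.
Within [13.4 MHz, 42.6 MHz]: 25.2 MHz, 25.8 MHz, 42.2 MHz.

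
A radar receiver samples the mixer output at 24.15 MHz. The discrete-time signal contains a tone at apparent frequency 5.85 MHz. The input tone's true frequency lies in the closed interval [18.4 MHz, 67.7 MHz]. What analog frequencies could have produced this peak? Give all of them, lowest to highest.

Frequencies that alias to 5.85 MHz are k·fs ± 5.85 MHz for integer k ≥ 0.
k=0: 5.85 MHz.
k=1: 18.3 MHz, 30 MHz.
k=2: 42.45 MHz, 54.15 MHz.
k=3: 66.6 MHz, 78.3 MHz.
k=4: 90.75 MHz, 102.45 MHz.
Within [18.4 MHz, 67.7 MHz]: 30 MHz, 42.45 MHz, 54.15 MHz, 66.6 MHz.

30 MHz, 42.45 MHz, 54.15 MHz, 66.6 MHz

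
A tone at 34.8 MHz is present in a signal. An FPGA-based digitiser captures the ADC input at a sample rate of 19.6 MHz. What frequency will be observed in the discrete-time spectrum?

4.4 MHz

34.8 MHz mod fs = 15.2 MHz.
15.2 MHz > fs/2 = 9.8 MHz, folds to fs − 15.2 MHz = 4.4 MHz.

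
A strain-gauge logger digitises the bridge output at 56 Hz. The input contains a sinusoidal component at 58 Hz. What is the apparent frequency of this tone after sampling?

58 Hz mod fs = 2 Hz.
2 Hz ≤ fs/2 = 28 Hz, appears at 2 Hz.

2 Hz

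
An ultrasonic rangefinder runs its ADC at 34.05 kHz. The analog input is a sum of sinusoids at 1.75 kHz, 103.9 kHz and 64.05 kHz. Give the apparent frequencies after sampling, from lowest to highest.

1.75 kHz, 4.05 kHz

fs/2 = 17.025 kHz.
1.75 kHz ≤ fs/2 = 17.025 kHz, passes unchanged.
103.9 kHz mod fs = 1.75 kHz.
1.75 kHz ≤ fs/2 = 17.025 kHz, appears at 1.75 kHz.
64.05 kHz mod fs = 30 kHz.
30 kHz > fs/2 = 17.025 kHz, folds to fs − 30 kHz = 4.05 kHz.
Distinct values: {1.75 kHz, 4.05 kHz}.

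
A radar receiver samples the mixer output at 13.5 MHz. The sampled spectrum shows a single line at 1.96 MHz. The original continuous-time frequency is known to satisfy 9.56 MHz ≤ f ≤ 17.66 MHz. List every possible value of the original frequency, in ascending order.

Frequencies that alias to 1.96 MHz are k·fs ± 1.96 MHz for integer k ≥ 0.
k=0: 1.96 MHz.
k=1: 11.54 MHz, 15.46 MHz.
k=2: 25.04 MHz, 28.96 MHz.
Within [9.56 MHz, 17.66 MHz]: 11.54 MHz, 15.46 MHz.

11.54 MHz, 15.46 MHz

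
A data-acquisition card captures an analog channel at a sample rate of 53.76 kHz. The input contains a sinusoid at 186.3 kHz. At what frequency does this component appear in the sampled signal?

186.3 kHz mod fs = 25.02 kHz.
25.02 kHz ≤ fs/2 = 26.88 kHz, appears at 25.02 kHz.

25.02 kHz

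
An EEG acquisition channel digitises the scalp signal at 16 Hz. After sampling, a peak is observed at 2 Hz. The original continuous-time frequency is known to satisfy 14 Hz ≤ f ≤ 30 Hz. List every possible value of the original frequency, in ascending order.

Frequencies that alias to 2 Hz are k·fs ± 2 Hz for integer k ≥ 0.
k=0: 2 Hz.
k=1: 14 Hz, 18 Hz.
k=2: 30 Hz, 34 Hz.
k=3: 46 Hz, 50 Hz.
Within [14 Hz, 30 Hz]: 14 Hz, 18 Hz, 30 Hz.

14 Hz, 18 Hz, 30 Hz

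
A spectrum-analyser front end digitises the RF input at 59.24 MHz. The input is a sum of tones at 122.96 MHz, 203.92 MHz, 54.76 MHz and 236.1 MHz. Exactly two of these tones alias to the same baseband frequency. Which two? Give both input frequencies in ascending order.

fs/2 = 29.62 MHz.
122.96 MHz mod fs = 4.48 MHz.
4.48 MHz ≤ fs/2 = 29.62 MHz, appears at 4.48 MHz.
203.92 MHz mod fs = 26.2 MHz.
26.2 MHz ≤ fs/2 = 29.62 MHz, appears at 26.2 MHz.
54.76 MHz > fs/2 = 29.62 MHz, folds to fs − 54.76 MHz = 4.48 MHz.
236.1 MHz mod fs = 58.38 MHz.
58.38 MHz > fs/2 = 29.62 MHz, folds to fs − 58.38 MHz = 0.86 MHz.
54.76 MHz and 122.96 MHz both map to 4.48 MHz.

54.76 MHz, 122.96 MHz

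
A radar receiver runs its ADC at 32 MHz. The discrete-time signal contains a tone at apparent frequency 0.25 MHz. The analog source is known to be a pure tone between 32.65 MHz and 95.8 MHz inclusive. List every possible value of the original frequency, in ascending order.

Frequencies that alias to 0.25 MHz are k·fs ± 0.25 MHz for integer k ≥ 0.
k=0: 0.25 MHz.
k=1: 31.75 MHz, 32.25 MHz.
k=2: 63.75 MHz, 64.25 MHz.
k=3: 95.75 MHz, 96.25 MHz.
k=4: 127.75 MHz, 128.25 MHz.
Within [32.65 MHz, 95.8 MHz]: 63.75 MHz, 64.25 MHz, 95.75 MHz.

63.75 MHz, 64.25 MHz, 95.75 MHz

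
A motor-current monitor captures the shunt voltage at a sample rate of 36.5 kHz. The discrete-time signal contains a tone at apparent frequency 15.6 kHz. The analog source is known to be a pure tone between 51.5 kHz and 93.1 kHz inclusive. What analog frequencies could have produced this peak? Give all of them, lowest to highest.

52.1 kHz, 57.4 kHz, 88.6 kHz

Frequencies that alias to 15.6 kHz are k·fs ± 15.6 kHz for integer k ≥ 0.
k=0: 15.6 kHz.
k=1: 20.9 kHz, 52.1 kHz.
k=2: 57.4 kHz, 88.6 kHz.
k=3: 93.9 kHz, 125.1 kHz.
Within [51.5 kHz, 93.1 kHz]: 52.1 kHz, 57.4 kHz, 88.6 kHz.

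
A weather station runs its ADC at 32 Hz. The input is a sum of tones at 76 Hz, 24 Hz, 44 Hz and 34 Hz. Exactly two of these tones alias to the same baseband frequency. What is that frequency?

12 Hz

fs/2 = 16 Hz.
76 Hz mod fs = 12 Hz.
12 Hz ≤ fs/2 = 16 Hz, appears at 12 Hz.
24 Hz > fs/2 = 16 Hz, folds to fs − 24 Hz = 8 Hz.
44 Hz mod fs = 12 Hz.
12 Hz ≤ fs/2 = 16 Hz, appears at 12 Hz.
34 Hz mod fs = 2 Hz.
2 Hz ≤ fs/2 = 16 Hz, appears at 2 Hz.
44 Hz and 76 Hz both map to 12 Hz.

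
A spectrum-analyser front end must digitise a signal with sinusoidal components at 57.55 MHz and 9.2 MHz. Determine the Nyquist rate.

Highest-frequency component: 57.55 MHz.
Nyquist rate = 2 × 57.55 MHz = 115.1 MHz.

115.1 MHz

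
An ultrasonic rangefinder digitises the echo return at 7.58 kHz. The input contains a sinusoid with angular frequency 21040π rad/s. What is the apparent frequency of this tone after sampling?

ω = 21040π rad/s → f = ω/(2π) = 10520 Hz = 10.52 kHz.
10.52 kHz mod fs = 2.94 kHz.
2.94 kHz ≤ fs/2 = 3.79 kHz, appears at 2.94 kHz.

2.94 kHz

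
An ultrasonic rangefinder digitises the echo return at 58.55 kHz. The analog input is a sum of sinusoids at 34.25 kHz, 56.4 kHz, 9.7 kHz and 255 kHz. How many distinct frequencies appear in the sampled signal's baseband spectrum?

4

fs/2 = 29.275 kHz.
34.25 kHz > fs/2 = 29.275 kHz, folds to fs − 34.25 kHz = 24.3 kHz.
56.4 kHz > fs/2 = 29.275 kHz, folds to fs − 56.4 kHz = 2.15 kHz.
9.7 kHz ≤ fs/2 = 29.275 kHz, passes unchanged.
255 kHz mod fs = 20.8 kHz.
20.8 kHz ≤ fs/2 = 29.275 kHz, appears at 20.8 kHz.
Distinct values: {2.15 kHz, 9.7 kHz, 20.8 kHz, 24.3 kHz} → 4.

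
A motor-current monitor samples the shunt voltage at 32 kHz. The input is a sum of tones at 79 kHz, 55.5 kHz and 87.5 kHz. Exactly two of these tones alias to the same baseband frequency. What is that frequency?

fs/2 = 16 kHz.
79 kHz mod fs = 15 kHz.
15 kHz ≤ fs/2 = 16 kHz, appears at 15 kHz.
55.5 kHz mod fs = 23.5 kHz.
23.5 kHz > fs/2 = 16 kHz, folds to fs − 23.5 kHz = 8.5 kHz.
87.5 kHz mod fs = 23.5 kHz.
23.5 kHz > fs/2 = 16 kHz, folds to fs − 23.5 kHz = 8.5 kHz.
55.5 kHz and 87.5 kHz both map to 8.5 kHz.

8.5 kHz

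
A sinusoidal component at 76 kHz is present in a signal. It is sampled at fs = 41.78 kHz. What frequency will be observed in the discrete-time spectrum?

7.56 kHz

76 kHz mod fs = 34.22 kHz.
34.22 kHz > fs/2 = 20.89 kHz, folds to fs − 34.22 kHz = 7.56 kHz.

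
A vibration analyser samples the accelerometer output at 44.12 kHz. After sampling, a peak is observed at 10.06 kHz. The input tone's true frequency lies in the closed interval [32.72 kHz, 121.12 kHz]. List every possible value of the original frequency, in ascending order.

Frequencies that alias to 10.06 kHz are k·fs ± 10.06 kHz for integer k ≥ 0.
k=0: 10.06 kHz.
k=1: 34.06 kHz, 54.18 kHz.
k=2: 78.18 kHz, 98.3 kHz.
k=3: 122.3 kHz, 142.42 kHz.
Within [32.72 kHz, 121.12 kHz]: 34.06 kHz, 54.18 kHz, 78.18 kHz, 98.3 kHz.

34.06 kHz, 54.18 kHz, 78.18 kHz, 98.3 kHz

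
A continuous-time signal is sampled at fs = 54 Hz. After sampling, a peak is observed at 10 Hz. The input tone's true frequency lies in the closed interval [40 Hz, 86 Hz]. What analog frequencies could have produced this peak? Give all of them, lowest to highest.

44 Hz, 64 Hz

Frequencies that alias to 10 Hz are k·fs ± 10 Hz for integer k ≥ 0.
k=0: 10 Hz.
k=1: 44 Hz, 64 Hz.
k=2: 98 Hz, 118 Hz.
Within [40 Hz, 86 Hz]: 44 Hz, 64 Hz.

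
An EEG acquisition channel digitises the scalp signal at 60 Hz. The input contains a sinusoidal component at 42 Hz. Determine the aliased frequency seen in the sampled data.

18 Hz

42 Hz > fs/2 = 30 Hz, folds to fs − 42 Hz = 18 Hz.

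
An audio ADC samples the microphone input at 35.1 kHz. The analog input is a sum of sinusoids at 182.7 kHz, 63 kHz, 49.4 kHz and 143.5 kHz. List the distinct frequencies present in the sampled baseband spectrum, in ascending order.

fs/2 = 17.55 kHz.
182.7 kHz mod fs = 7.2 kHz.
7.2 kHz ≤ fs/2 = 17.55 kHz, appears at 7.2 kHz.
63 kHz mod fs = 27.9 kHz.
27.9 kHz > fs/2 = 17.55 kHz, folds to fs − 27.9 kHz = 7.2 kHz.
49.4 kHz mod fs = 14.3 kHz.
14.3 kHz ≤ fs/2 = 17.55 kHz, appears at 14.3 kHz.
143.5 kHz mod fs = 3.1 kHz.
3.1 kHz ≤ fs/2 = 17.55 kHz, appears at 3.1 kHz.
Distinct values: {3.1 kHz, 7.2 kHz, 14.3 kHz}.

3.1 kHz, 7.2 kHz, 14.3 kHz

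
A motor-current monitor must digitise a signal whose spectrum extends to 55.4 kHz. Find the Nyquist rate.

110.8 kHz

Nyquist rate = 2 × 55.4 kHz = 110.8 kHz.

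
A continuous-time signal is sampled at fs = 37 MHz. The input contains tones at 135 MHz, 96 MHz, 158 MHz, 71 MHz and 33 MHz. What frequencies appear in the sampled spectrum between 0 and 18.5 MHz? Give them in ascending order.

fs/2 = 18.5 MHz.
135 MHz mod fs = 24 MHz.
24 MHz > fs/2 = 18.5 MHz, folds to fs − 24 MHz = 13 MHz.
96 MHz mod fs = 22 MHz.
22 MHz > fs/2 = 18.5 MHz, folds to fs − 22 MHz = 15 MHz.
158 MHz mod fs = 10 MHz.
10 MHz ≤ fs/2 = 18.5 MHz, appears at 10 MHz.
71 MHz mod fs = 34 MHz.
34 MHz > fs/2 = 18.5 MHz, folds to fs − 34 MHz = 3 MHz.
33 MHz > fs/2 = 18.5 MHz, folds to fs − 33 MHz = 4 MHz.
Distinct values: {3 MHz, 4 MHz, 10 MHz, 13 MHz, 15 MHz}.

3 MHz, 4 MHz, 10 MHz, 13 MHz, 15 MHz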